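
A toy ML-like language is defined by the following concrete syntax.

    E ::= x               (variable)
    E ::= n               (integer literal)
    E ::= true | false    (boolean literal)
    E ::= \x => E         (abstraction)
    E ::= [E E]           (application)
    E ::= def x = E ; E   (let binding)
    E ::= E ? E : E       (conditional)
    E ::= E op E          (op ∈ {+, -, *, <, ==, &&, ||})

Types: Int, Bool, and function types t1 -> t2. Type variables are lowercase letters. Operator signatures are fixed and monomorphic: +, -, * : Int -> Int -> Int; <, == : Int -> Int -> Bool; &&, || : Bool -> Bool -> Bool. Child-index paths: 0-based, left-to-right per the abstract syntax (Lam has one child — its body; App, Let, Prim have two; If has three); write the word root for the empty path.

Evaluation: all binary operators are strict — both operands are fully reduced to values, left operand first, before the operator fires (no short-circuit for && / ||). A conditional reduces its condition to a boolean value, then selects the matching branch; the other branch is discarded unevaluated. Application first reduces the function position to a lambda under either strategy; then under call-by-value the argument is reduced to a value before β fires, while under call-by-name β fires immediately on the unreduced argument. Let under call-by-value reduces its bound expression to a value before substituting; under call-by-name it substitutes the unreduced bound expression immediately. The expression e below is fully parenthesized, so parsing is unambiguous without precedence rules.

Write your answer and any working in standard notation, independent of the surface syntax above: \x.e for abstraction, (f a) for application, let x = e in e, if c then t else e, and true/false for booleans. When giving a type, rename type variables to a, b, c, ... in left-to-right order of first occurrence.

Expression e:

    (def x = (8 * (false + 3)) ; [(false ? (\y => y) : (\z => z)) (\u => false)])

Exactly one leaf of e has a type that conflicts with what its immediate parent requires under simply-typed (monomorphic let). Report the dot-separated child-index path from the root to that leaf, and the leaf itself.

Answer: 0.1.0 : false

Working:
  unify Int ~ Int
  unify Bool ~ Int
  FAIL: mismatch Bool ~ Int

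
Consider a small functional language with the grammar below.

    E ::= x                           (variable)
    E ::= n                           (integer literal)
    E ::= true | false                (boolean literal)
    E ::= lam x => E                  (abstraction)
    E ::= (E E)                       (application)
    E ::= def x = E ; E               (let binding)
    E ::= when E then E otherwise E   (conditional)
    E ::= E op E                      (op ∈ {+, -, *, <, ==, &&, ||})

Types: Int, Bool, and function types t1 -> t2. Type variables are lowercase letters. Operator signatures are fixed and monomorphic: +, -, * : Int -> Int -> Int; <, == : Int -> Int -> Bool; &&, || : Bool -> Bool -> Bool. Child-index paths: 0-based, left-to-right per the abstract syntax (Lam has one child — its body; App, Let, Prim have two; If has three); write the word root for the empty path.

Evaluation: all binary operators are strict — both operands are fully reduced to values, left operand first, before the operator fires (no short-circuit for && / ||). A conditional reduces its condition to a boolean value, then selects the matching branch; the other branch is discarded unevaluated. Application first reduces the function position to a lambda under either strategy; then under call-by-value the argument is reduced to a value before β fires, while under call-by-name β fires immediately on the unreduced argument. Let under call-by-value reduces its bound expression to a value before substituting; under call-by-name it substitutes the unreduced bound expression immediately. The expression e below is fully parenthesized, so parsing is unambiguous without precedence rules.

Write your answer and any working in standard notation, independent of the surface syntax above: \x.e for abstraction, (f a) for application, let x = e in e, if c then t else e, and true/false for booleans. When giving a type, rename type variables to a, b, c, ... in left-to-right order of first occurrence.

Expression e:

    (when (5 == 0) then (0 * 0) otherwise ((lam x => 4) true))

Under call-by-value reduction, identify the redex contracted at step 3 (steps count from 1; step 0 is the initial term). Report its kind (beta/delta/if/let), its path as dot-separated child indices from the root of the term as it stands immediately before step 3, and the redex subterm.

Answer: beta at root : ((\x.4) true)

Working:
step 0: (if (5 == 0) then (0 * 0) else ((\x.4) true))
step 1: [delta@0] (if false then (0 * 0) else ((\x.4) true))
step 2: [if@root] ((\x.4) true)
step 3: [beta@root] 4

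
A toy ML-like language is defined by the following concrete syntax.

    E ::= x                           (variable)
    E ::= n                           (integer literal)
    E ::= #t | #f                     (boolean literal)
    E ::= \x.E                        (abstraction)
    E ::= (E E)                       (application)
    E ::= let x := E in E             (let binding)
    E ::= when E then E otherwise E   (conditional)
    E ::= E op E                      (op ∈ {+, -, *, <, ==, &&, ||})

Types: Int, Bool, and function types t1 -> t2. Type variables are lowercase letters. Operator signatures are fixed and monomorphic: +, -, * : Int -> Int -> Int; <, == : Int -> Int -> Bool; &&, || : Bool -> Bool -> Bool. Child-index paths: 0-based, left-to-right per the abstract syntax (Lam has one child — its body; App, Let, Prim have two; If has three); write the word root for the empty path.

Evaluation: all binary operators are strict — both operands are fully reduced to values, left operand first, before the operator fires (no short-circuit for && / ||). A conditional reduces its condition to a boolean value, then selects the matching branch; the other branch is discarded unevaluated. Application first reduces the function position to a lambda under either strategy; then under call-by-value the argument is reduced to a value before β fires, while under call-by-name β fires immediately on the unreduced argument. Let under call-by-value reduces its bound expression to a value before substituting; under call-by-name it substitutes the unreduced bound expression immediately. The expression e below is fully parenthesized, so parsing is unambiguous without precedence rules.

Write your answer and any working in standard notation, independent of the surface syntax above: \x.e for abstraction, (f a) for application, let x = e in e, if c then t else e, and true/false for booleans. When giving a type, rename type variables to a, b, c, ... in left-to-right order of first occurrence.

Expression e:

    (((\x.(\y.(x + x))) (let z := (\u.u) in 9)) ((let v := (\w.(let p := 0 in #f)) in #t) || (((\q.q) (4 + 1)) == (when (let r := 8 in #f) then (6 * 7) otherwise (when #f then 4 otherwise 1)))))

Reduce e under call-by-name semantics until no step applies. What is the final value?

Answer: 18

Working:
step 0: (((\x.(\y.(x + x))) (let z = (\u.u) in 9)) ((let v = (\w.(let p = 0 in false)) in true) || (((\q.q) (4 + 1)) == (if (let r = 8 in false) then (6 * 7) else (if false then 4 else 1)))))
step 1: [beta@0] ((\y.((let z = (\u.u) in 9) + (let z = (\u.u) in 9))) ((let v = (\w.(let p = 0 in false)) in true) || (((\q.q) (4 + 1)) == (if (let r = 8 in false) then (6 * 7) else (if false then 4 else 1)))))
step 2: [beta@root] ((let z = (\u.u) in 9) + (let z = (\u.u) in 9))
step 3: [let@0] (9 + (let z = (\u.u) in 9))
step 4: [let@1] (9 + 9)
step 5: [delta@root] 18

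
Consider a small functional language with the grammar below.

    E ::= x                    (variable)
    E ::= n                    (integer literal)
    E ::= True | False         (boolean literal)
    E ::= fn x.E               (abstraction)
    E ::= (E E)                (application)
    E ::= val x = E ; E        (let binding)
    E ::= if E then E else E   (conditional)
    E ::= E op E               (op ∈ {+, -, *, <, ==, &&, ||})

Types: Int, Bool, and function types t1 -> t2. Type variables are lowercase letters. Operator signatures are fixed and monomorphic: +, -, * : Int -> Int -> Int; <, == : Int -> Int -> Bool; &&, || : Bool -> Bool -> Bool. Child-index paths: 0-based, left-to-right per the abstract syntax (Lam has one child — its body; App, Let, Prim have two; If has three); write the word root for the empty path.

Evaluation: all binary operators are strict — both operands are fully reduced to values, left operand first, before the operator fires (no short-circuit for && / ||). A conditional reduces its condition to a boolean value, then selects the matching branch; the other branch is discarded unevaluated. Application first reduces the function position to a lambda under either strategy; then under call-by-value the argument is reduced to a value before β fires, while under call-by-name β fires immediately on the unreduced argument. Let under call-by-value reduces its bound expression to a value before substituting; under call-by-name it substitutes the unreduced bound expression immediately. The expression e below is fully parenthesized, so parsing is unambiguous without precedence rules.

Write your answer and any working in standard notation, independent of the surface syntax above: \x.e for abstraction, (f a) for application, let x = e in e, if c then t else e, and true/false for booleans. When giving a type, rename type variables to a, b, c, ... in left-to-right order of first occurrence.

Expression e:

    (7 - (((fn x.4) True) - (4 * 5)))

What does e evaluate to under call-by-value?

Trace:
step 0: (7 - (((\x.4) true) - (4 * 5)))
step 1: [beta@1.0] (7 - (4 - (4 * 5)))
step 2: [delta@1.1] (7 - (4 - 20))
step 3: [delta@1] (7 - -16)
step 4: [delta@root] 23

Answer: 23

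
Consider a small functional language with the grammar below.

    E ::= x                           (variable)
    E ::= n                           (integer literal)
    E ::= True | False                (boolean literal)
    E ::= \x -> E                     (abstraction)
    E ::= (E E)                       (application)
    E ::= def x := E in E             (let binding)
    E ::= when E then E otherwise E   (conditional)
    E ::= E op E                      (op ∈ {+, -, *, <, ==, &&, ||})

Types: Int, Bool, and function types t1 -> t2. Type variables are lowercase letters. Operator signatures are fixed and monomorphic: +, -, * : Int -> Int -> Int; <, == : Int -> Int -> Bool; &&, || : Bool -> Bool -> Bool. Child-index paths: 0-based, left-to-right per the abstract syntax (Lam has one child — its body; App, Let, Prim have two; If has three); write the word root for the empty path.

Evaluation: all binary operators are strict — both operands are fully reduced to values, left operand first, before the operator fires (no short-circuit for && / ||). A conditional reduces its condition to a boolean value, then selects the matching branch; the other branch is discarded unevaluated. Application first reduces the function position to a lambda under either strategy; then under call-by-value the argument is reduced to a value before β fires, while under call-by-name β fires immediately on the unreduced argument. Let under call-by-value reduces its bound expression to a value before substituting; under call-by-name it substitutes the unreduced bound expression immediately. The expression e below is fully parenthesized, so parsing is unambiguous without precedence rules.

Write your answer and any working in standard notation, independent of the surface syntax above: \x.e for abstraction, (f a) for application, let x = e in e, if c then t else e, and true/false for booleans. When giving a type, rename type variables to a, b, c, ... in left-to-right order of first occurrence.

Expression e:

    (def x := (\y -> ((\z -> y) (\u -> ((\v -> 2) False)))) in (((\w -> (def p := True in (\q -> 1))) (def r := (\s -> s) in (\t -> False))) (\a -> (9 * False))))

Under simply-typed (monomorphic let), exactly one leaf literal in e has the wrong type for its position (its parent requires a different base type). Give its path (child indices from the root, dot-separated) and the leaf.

Working:
y : a
\z._ : b -> a
\v._ : d -> Int
  unify d -> Int ~ Bool -> e
  unify d ~ Bool
  unify Int ~ e
_ _ : Int
\u._ : c -> Int
  unify b -> a ~ (c -> Int) -> f
  unify b ~ c -> Int
  unify a ~ f
_ _ : f
\y._ : f -> f
let x : f -> f
let p : Bool
\q._ : h -> Int
\w._ : g -> h -> Int
s : i
\s._ : i -> i
let r : i -> i
\t._ : j -> Bool
  unify g -> h -> Int ~ (j -> Bool) -> k
  unify g ~ j -> Bool
  unify h -> Int ~ k
_ _ : h -> Int
  unify Int ~ Int
  unify Bool ~ Int
  FAIL: mismatch Bool ~ Int

Answer: 1.1.0.1 : false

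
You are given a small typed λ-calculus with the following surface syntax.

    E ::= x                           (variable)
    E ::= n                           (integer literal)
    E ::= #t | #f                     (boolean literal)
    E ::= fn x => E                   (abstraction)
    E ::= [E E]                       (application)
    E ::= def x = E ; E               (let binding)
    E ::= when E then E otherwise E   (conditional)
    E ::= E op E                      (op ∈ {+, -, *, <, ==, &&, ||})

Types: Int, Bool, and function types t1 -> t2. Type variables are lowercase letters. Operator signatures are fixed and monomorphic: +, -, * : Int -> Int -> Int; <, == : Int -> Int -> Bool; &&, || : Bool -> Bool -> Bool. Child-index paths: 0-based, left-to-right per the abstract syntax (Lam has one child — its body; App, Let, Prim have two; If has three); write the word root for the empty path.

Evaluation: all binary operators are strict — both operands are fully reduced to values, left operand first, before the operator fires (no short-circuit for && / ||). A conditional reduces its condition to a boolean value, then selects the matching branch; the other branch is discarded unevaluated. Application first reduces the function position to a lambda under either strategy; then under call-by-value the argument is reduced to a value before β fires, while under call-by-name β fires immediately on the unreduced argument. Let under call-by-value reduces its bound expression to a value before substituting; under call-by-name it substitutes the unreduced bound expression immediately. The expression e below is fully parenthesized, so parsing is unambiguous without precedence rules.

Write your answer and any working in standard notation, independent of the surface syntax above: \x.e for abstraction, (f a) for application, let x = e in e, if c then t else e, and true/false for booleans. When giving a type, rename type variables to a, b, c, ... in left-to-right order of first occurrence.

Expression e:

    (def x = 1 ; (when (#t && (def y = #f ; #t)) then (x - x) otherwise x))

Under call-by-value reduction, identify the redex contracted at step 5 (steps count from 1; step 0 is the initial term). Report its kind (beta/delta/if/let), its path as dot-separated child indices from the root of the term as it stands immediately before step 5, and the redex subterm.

Answer: delta at root : (1 - 1)

Derivation:
step 0: (let x = 1 in (if (true && (let y = false in true)) then (x - x) else x))
step 1: [let@root] (if (true && (let y = false in true)) then (1 - 1) else 1)
step 2: [let@0.1] (if (true && true) then (1 - 1) else 1)
step 3: [delta@0] (if true then (1 - 1) else 1)
step 4: [if@root] (1 - 1)
step 5: [delta@root] 0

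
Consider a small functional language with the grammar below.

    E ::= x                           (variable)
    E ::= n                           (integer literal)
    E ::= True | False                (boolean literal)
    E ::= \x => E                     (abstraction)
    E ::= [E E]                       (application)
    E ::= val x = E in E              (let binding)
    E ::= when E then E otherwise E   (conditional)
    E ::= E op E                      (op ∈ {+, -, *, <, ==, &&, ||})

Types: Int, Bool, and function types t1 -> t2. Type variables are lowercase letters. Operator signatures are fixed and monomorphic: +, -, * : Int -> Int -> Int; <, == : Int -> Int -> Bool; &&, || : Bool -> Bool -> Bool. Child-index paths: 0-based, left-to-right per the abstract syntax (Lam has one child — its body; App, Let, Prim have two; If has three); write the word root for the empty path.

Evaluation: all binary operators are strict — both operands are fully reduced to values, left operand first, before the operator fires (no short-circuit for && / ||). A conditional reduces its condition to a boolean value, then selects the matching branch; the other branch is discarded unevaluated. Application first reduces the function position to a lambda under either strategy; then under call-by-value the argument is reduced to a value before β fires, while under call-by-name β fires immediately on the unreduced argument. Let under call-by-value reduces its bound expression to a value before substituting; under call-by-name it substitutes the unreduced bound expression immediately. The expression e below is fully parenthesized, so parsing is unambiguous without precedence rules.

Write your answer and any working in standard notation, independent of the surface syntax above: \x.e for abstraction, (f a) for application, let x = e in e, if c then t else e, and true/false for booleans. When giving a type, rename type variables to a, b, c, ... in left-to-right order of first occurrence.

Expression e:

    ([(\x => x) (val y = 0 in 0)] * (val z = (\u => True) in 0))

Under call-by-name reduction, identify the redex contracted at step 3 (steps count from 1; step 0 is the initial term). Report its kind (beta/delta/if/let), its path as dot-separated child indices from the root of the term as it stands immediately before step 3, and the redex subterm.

Derivation:
step 0: (((\x.x) (let y = 0 in 0)) * (let z = (\u.true) in 0))
step 1: [beta@0] ((let y = 0 in 0) * (let z = (\u.true) in 0))
step 2: [let@0] (0 * (let z = (\u.true) in 0))
step 3: [let@1] (0 * 0)

Answer: let at 1 : (let z = (\u.true) in 0)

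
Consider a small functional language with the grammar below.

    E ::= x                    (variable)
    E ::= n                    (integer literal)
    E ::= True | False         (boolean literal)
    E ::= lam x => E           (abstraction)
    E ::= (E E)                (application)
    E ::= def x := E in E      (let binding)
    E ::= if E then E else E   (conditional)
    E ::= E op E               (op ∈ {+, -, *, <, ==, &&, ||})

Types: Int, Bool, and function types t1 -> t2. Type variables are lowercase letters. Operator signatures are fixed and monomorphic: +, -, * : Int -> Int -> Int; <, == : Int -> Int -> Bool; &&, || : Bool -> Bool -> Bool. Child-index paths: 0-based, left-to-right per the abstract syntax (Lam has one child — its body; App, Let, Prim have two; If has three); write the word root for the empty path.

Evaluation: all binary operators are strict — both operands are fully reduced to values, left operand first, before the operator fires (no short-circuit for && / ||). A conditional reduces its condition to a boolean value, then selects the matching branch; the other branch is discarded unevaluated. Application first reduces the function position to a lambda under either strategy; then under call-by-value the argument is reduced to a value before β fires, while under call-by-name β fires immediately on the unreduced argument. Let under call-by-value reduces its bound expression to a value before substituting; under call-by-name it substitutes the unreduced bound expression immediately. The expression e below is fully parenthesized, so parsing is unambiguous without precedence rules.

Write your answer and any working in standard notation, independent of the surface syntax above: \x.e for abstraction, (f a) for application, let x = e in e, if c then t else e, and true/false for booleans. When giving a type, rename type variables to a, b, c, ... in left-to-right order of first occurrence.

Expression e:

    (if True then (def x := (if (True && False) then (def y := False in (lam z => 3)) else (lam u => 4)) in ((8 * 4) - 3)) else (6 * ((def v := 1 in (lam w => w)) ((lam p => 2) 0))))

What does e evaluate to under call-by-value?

Answer: 29

Derivation:
step 0: (if true then (let x = (if (true && false) then (let y = false in (\z.3)) else (\u.4)) in ((8 * 4) - 3)) else (6 * ((let v = 1 in (\w.w)) ((\p.2) 0))))
step 1: [if@root] (let x = (if (true && false) then (let y = false in (\z.3)) else (\u.4)) in ((8 * 4) - 3))
step 2: [delta@0.0] (let x = (if false then (let y = false in (\z.3)) else (\u.4)) in ((8 * 4) - 3))
step 3: [if@0] (let x = (\u.4) in ((8 * 4) - 3))
step 4: [let@root] ((8 * 4) - 3)
step 5: [delta@0] (32 - 3)
step 6: [delta@root] 29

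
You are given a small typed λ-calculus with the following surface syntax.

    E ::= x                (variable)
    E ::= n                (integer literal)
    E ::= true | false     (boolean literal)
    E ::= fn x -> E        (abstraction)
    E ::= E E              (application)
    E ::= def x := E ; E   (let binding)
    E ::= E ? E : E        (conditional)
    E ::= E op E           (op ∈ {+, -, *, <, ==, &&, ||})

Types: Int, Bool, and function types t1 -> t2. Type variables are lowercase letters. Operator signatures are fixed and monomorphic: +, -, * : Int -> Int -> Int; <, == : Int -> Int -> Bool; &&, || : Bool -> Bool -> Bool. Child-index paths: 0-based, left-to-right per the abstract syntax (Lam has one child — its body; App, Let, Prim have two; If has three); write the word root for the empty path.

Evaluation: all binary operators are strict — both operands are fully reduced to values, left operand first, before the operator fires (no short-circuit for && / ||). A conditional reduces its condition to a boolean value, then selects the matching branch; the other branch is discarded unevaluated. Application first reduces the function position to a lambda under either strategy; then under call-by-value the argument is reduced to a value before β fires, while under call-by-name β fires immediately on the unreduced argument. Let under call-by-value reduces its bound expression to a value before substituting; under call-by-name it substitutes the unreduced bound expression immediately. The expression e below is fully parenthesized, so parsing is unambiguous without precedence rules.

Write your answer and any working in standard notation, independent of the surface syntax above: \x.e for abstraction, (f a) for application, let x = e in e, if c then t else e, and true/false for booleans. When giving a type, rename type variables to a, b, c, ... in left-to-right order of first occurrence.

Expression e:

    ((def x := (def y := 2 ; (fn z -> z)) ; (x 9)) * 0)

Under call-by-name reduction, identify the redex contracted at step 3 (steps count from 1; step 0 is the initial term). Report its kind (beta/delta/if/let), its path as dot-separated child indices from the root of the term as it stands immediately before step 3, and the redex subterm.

Answer: beta at 0 : ((\z.z) 9)

Working:
step 0: ((let x = (let y = 2 in (\z.z)) in (x 9)) * 0)
step 1: [let@0] (((let y = 2 in (\z.z)) 9) * 0)
step 2: [let@0.0] (((\z.z) 9) * 0)
step 3: [beta@0] (9 * 0)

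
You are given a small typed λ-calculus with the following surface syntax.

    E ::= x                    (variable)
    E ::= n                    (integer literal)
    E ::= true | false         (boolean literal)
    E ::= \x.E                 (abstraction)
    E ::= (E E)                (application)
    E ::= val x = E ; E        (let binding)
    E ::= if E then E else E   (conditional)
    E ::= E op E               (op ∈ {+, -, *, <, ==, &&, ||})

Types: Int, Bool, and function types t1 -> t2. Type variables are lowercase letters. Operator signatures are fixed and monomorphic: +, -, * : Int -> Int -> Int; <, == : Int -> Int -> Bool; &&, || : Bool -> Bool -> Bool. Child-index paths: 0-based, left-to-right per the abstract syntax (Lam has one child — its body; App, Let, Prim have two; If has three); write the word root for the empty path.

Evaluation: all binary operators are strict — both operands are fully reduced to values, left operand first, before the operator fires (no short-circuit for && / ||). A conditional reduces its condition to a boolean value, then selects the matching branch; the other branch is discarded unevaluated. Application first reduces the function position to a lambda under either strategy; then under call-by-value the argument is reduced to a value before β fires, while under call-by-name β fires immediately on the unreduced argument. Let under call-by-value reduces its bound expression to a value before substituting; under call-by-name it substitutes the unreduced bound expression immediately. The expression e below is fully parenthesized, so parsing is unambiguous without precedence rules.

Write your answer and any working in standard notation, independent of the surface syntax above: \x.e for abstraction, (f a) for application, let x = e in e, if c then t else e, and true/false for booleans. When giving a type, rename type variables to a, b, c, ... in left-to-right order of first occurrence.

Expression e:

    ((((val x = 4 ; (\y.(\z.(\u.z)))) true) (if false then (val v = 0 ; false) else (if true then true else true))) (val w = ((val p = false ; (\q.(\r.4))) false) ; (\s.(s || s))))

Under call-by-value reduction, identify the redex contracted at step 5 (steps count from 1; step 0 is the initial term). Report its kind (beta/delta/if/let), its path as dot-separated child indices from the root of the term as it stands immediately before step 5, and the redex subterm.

Answer: beta at 0 : ((\z.(\u.z)) true)

Trace:
step 0: ((((let x = 4 in (\y.(\z.(\u.z)))) true) (if false then (let v = 0 in false) else (if true then true else true))) (let w = ((let p = false in (\q.(\r.4))) false) in (\s.(s || s))))
step 1: [let@0.0.0] ((((\y.(\z.(\u.z))) true) (if false then (let v = 0 in false) else (if true then true else true))) (let w = ((let p = false in (\q.(\r.4))) false) in (\s.(s || s))))
step 2: [beta@0.0] (((\z.(\u.z)) (if false then (let v = 0 in false) else (if true then true else true))) (let w = ((let p = false in (\q.(\r.4))) false) in (\s.(s || s))))
step 3: [if@0.1] (((\z.(\u.z)) (if true then true else true)) (let w = ((let p = false in (\q.(\r.4))) false) in (\s.(s || s))))
step 4: [if@0.1] (((\z.(\u.z)) true) (let w = ((let p = false in (\q.(\r.4))) false) in (\s.(s || s))))
step 5: [beta@0] ((\u.true) (let w = ((let p = false in (\q.(\r.4))) false) in (\s.(s || s))))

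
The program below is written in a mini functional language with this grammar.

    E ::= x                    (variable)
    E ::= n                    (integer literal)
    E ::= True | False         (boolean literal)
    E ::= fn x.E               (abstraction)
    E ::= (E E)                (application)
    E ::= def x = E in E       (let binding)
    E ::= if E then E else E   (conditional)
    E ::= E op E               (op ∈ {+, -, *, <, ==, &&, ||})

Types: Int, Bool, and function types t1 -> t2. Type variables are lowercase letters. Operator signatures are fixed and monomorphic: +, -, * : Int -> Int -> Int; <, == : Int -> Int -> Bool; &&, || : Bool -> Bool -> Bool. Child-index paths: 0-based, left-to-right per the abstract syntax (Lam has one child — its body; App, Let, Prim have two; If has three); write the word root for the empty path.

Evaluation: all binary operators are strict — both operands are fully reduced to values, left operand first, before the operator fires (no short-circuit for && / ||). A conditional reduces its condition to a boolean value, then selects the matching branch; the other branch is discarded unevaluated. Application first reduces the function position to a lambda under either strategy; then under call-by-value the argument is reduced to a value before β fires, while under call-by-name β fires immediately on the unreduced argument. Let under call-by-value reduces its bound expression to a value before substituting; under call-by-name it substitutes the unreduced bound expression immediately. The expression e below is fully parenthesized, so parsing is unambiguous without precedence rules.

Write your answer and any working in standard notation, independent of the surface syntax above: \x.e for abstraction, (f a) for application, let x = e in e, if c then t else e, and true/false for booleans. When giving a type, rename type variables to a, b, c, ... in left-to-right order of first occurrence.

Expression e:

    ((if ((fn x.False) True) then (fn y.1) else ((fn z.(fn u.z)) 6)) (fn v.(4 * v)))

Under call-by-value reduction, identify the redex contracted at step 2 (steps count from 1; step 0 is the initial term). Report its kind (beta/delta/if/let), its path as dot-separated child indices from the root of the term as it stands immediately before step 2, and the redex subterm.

Answer: if at 0 : (if false then (\y.1) else ((\z.(\u.z)) 6))

Working:
step 0: ((if ((\x.false) true) then (\y.1) else ((\z.(\u.z)) 6)) (\v.(4 * v)))
step 1: [beta@0.0] ((if false then (\y.1) else ((\z.(\u.z)) 6)) (\v.(4 * v)))
step 2: [if@0] (((\z.(\u.z)) 6) (\v.(4 * v)))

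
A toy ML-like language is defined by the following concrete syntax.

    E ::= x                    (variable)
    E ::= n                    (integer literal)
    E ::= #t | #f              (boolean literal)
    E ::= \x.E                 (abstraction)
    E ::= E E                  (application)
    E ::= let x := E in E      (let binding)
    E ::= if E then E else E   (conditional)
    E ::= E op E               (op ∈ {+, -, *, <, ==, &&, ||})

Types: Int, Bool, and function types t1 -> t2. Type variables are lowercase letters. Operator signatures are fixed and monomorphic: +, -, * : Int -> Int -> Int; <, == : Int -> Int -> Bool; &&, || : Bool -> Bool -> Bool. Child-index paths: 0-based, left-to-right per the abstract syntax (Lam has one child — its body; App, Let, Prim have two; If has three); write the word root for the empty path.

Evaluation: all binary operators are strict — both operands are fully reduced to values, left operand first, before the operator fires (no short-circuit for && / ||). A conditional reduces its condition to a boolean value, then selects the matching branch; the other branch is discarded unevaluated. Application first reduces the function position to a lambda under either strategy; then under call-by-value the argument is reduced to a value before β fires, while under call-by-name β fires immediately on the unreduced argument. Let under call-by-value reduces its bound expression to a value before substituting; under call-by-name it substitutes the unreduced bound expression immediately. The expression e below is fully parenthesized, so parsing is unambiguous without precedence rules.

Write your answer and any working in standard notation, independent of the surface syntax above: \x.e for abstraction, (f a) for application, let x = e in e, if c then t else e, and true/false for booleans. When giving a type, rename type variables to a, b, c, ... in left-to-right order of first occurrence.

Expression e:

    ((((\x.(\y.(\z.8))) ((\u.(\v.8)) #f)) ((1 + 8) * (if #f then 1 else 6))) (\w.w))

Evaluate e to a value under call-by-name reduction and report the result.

Trace:
step 0: ((((\x.(\y.(\z.8))) ((\u.(\v.8)) false)) ((1 + 8) * (if false then 1 else 6))) (\w.w))
step 1: [beta@0.0] (((\y.(\z.8)) ((1 + 8) * (if false then 1 else 6))) (\w.w))
step 2: [beta@0] ((\z.8) (\w.w))
step 3: [beta@root] 8

Answer: 8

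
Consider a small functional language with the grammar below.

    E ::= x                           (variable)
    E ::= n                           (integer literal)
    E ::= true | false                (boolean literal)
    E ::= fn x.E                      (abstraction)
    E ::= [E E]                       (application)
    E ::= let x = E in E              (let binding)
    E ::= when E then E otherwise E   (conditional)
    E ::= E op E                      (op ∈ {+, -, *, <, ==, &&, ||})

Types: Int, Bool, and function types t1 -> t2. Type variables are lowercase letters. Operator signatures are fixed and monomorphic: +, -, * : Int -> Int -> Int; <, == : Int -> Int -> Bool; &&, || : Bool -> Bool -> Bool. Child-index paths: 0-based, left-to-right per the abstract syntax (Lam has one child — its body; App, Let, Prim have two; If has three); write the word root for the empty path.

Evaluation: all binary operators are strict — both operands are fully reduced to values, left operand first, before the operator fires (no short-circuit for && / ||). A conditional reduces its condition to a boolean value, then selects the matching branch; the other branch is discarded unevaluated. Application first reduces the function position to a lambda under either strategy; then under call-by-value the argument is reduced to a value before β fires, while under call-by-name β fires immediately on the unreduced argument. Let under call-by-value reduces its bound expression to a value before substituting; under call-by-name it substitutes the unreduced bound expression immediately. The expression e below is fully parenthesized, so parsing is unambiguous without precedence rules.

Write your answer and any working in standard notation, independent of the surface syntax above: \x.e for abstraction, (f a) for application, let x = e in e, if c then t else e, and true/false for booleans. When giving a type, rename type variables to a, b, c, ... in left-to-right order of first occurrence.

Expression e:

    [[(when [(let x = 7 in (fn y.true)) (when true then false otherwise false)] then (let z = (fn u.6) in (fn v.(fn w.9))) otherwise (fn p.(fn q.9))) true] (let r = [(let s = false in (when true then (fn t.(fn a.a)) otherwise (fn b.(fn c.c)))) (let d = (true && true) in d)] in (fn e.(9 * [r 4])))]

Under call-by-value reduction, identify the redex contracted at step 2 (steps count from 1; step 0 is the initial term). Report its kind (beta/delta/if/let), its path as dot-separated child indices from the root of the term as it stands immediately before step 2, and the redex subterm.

Answer: if at 0.0.0.1 : (if true then false else false)

Derivation:
step 0: (((if ((let x = 7 in (\y.true)) (if true then false else false)) then (let z = (\u.6) in (\v.(\w.9))) else (\p.(\q.9))) true) (let r = ((let s = false in (if true then (\t.(\a.a)) else (\b.(\c.c)))) (let d = (true && true) in d)) in (\e.(9 * (r 4)))))
step 1: [let@0.0.0.0] (((if ((\y.true) (if true then false else false)) then (let z = (\u.6) in (\v.(\w.9))) else (\p.(\q.9))) true) (let r = ((let s = false in (if true then (\t.(\a.a)) else (\b.(\c.c)))) (let d = (true && true) in d)) in (\e.(9 * (r 4)))))
step 2: [if@0.0.0.1] (((if ((\y.true) false) then (let z = (\u.6) in (\v.(\w.9))) else (\p.(\q.9))) true) (let r = ((let s = false in (if true then (\t.(\a.a)) else (\b.(\c.c)))) (let d = (true && true) in d)) in (\e.(9 * (r 4)))))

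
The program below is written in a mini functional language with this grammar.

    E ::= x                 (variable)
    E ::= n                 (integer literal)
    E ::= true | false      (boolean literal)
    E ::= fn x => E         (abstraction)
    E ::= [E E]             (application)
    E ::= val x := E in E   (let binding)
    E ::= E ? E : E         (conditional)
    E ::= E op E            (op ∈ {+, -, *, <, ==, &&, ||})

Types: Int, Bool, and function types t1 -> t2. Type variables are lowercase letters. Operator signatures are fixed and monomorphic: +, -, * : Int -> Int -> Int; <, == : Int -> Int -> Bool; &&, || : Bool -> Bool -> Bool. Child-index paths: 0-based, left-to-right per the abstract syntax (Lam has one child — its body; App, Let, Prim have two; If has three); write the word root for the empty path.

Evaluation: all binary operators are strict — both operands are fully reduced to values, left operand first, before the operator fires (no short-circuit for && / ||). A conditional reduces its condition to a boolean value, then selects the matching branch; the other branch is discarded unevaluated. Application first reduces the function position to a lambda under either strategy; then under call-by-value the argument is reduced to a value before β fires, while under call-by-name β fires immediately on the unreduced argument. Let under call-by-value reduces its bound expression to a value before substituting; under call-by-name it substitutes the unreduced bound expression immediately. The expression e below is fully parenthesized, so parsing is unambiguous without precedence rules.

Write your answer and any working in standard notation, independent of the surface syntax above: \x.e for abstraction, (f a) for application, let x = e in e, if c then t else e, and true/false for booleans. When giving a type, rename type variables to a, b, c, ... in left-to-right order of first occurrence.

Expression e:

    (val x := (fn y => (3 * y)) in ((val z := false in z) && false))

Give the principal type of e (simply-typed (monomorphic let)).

Trace:
  unify Int ~ Int
y : a
  unify a ~ Int
\y._ : Int -> Int
let x : Int -> Int
let z : Bool
z : Bool
  unify Bool ~ Bool
  unify Bool ~ Bool

Answer: Bool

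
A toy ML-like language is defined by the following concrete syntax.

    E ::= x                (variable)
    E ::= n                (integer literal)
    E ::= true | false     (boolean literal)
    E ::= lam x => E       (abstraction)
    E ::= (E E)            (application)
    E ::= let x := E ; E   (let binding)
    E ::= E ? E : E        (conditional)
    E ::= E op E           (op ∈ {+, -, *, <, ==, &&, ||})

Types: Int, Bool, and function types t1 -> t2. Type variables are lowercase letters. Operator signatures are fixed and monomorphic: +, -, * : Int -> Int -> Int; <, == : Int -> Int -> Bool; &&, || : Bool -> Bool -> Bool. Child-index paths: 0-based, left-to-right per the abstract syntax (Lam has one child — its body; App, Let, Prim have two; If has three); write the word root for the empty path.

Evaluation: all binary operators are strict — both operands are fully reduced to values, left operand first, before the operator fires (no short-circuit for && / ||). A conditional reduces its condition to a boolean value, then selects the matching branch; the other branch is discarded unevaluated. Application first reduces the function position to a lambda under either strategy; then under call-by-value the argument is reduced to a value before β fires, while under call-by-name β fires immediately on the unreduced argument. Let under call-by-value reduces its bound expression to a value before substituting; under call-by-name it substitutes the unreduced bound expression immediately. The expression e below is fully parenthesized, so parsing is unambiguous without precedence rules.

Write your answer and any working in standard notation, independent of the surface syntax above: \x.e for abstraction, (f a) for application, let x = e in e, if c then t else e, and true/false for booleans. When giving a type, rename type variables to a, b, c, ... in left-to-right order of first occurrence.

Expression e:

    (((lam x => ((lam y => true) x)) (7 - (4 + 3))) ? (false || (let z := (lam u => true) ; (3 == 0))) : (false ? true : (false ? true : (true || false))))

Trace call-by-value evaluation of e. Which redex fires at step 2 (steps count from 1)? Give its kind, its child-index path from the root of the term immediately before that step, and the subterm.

Derivation:
step 0: (if ((\x.((\y.true) x)) (7 - (4 + 3))) then (false || (let z = (\u.true) in (3 == 0))) else (if false then true else (if false then true else (true || false))))
step 1: [delta@0.1.1] (if ((\x.((\y.true) x)) (7 - 7)) then (false || (let z = (\u.true) in (3 == 0))) else (if false then true else (if false then true else (true || false))))
step 2: [delta@0.1] (if ((\x.((\y.true) x)) 0) then (false || (let z = (\u.true) in (3 == 0))) else (if false then true else (if false then true else (true || false))))

Answer: delta at 0.1 : (7 - 7)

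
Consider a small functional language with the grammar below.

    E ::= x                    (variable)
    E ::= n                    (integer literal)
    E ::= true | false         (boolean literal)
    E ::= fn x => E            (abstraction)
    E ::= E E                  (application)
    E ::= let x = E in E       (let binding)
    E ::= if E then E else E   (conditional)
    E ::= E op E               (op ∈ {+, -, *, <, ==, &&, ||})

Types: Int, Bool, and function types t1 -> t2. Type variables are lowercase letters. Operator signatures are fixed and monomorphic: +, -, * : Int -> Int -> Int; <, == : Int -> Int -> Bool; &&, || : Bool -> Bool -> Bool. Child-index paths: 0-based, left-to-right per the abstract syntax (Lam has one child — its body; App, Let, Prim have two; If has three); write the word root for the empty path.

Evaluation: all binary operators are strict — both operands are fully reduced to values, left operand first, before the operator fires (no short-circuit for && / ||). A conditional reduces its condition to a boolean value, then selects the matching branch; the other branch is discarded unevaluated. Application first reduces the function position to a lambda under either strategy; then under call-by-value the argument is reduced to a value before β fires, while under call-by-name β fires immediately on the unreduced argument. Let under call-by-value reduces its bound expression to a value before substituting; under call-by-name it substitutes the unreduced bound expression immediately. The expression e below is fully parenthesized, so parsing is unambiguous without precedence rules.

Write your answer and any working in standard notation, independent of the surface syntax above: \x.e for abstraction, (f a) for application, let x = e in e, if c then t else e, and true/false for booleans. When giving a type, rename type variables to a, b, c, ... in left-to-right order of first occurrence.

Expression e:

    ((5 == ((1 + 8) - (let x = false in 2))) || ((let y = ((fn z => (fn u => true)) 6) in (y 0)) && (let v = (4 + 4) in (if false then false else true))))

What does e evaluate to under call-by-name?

Answer: true

Working:
step 0: ((5 == ((1 + 8) - (let x = false in 2))) || ((let y = ((\z.(\u.true)) 6) in (y 0)) && (let v = (4 + 4) in (if false then false else true))))
step 1: [delta@0.1.0] ((5 == (9 - (let x = false in 2))) || ((let y = ((\z.(\u.true)) 6) in (y 0)) && (let v = (4 + 4) in (if false then false else true))))
step 2: [let@0.1.1] ((5 == (9 - 2)) || ((let y = ((\z.(\u.true)) 6) in (y 0)) && (let v = (4 + 4) in (if false then false else true))))
step 3: [delta@0.1] ((5 == 7) || ((let y = ((\z.(\u.true)) 6) in (y 0)) && (let v = (4 + 4) in (if false then false else true))))
step 4: [delta@0] (false || ((let y = ((\z.(\u.true)) 6) in (y 0)) && (let v = (4 + 4) in (if false then false else true))))
step 5: [let@1.0] (false || ((((\z.(\u.true)) 6) 0) && (let v = (4 + 4) in (if false then false else true))))
step 6: [beta@1.0.0] (false || (((\u.true) 0) && (let v = (4 + 4) in (if false then false else true))))
step 7: [beta@1.0] (false || (true && (let v = (4 + 4) in (if false then false else true))))
step 8: [let@1.1] (false || (true && (if false then false else true)))
step 9: [if@1.1] (false || (true && true))
step 10: [delta@1] (false || true)
step 11: [delta@root] true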